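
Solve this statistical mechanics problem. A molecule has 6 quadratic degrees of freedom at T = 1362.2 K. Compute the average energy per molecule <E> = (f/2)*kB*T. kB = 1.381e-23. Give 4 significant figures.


Step 1: f/2 = 6/2 = 3
Step 2: kB*T = 1.381e-23 * 1362.2 = 1.881e-20
Step 3: <E> = 3 * 1.881e-20 = 5.644e-20 J

5.644e-20


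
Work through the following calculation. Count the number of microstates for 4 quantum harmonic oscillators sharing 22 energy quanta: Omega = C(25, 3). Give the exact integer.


Step 1: Use binomial coefficient C(25, 3)
Step 2: Numerator = 25! / 22!
Step 3: Denominator = 3!
Step 4: Omega = 2300

2300


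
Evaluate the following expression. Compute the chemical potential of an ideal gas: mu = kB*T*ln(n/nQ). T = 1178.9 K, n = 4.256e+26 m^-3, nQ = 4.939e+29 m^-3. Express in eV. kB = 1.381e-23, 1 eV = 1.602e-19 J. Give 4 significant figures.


Step 1: n/nQ = 4.256e+26/4.939e+29 = 0.0008617
Step 2: ln(n/nQ) = -7.057
Step 3: mu = kB*T*ln(n/nQ) = 1.628e-20*-7.057 = -1.149e-19 J
Step 4: Convert to eV: -1.149e-19/1.602e-19 = -0.7171 eV

-0.7171


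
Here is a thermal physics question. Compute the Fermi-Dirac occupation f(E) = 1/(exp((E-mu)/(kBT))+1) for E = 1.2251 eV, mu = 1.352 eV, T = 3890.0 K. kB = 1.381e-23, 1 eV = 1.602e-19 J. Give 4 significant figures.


Step 1: (E - mu) = 1.2251 - 1.352 = -0.1269 eV
Step 2: Convert: (E-mu)*eV = -2.033e-20 J
Step 3: x = (E-mu)*eV/(kB*T) = -0.3784
Step 4: f = 1/(exp(-0.3784)+1) = 0.5935

0.5935


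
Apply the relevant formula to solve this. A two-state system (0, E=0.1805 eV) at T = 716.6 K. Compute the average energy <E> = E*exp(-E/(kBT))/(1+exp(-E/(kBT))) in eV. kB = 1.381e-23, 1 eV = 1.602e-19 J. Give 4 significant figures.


Step 1: beta*E = 0.1805*1.602e-19/(1.381e-23*716.6) = 2.922
Step 2: exp(-beta*E) = 0.05383
Step 3: <E> = 0.1805*0.05383/(1+0.05383) = 0.00922 eV

0.00922


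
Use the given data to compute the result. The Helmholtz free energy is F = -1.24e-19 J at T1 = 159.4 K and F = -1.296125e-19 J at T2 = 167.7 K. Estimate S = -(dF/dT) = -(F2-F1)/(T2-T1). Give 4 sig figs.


Step 1: dF = F2 - F1 = -1.296125e-19 - (-1.24e-19) = -5.6125e-21 J
Step 2: dT = T2 - T1 = 167.7 - 159.4 = 8.3 K
Step 3: S = -dF/dT = -(-5.6125e-21)/8.3 = 6.762e-22 J/K

6.762e-22


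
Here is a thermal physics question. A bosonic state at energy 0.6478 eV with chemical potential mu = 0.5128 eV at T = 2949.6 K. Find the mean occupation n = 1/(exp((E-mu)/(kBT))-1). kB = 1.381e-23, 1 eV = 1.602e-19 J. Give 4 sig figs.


Step 1: (E - mu) = 0.135 eV
Step 2: x = (E-mu)*eV/(kB*T) = 0.135*1.602e-19/(1.381e-23*2949.6) = 0.5309
Step 3: exp(x) = 1.701
Step 4: n = 1/(exp(x)-1) = 1.428

1.428


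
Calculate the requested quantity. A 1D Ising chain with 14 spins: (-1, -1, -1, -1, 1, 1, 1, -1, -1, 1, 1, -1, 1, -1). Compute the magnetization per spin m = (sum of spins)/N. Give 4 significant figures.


Step 1: Count up spins (+1): 6, down spins (-1): 8
Step 2: Total magnetization M = 6 - 8 = -2
Step 3: m = M/N = -2/14 = -0.1429

-0.1429


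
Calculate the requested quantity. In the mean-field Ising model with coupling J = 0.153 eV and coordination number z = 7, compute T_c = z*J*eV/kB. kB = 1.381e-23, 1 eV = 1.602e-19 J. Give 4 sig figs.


Step 1: z*J = 7*0.153 = 1.071 eV
Step 2: Convert to Joules: 1.071*1.602e-19 = 1.716e-19 J
Step 3: T_c = 1.716e-19 / 1.381e-23 = 1.242e+04 K

1.242e+04


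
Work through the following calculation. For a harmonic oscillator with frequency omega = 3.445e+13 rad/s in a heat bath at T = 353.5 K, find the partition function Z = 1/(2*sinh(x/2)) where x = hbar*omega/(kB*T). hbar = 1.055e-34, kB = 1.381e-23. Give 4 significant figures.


Step 1: Compute x = hbar*omega/(kB*T) = 1.055e-34*3.445e+13/(1.381e-23*353.5) = 0.7445
Step 2: x/2 = 0.3722
Step 3: sinh(x/2) = 0.3809
Step 4: Z = 1/(2*0.3809) = 1.313

1.313


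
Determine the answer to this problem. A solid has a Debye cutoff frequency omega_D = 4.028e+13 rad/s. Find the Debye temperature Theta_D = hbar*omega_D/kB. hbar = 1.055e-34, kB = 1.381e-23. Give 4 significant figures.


Step 1: hbar*omega_D = 1.055e-34 * 4.028e+13 = 4.25e-21 J
Step 2: Theta_D = 4.25e-21 / 1.381e-23
Step 3: Theta_D = 307.7 K

307.7


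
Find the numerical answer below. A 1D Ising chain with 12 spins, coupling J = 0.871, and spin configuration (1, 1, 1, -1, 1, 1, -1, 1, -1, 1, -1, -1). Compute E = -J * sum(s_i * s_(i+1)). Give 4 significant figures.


Step 1: Nearest-neighbor products: 1, 1, -1, -1, 1, -1, -1, -1, -1, -1, 1
Step 2: Sum of products = -3
Step 3: E = -0.871 * -3 = 2.613

2.613


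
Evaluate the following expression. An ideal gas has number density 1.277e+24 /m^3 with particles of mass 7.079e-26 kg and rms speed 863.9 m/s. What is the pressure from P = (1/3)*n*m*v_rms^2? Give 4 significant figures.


Step 1: v_rms^2 = 863.9^2 = 7.463e+05
Step 2: n*m = 1.277e+24*7.079e-26 = 0.0904
Step 3: P = (1/3)*0.0904*7.463e+05 = 2.249e+04 Pa

2.249e+04


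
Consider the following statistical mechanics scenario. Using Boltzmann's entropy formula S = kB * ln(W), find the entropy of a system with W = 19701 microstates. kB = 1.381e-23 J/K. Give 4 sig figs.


Step 1: ln(W) = ln(19701) = 9.888
Step 2: S = kB * ln(W) = 1.381e-23 * 9.888
Step 3: S = 1.366e-22 J/K

1.366e-22


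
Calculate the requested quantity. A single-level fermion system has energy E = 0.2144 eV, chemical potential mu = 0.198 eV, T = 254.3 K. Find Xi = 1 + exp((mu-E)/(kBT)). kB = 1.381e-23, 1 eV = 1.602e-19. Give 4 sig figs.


Step 1: (mu - E) = 0.198 - 0.2144 = -0.0164 eV
Step 2: x = (mu-E)*eV/(kB*T) = -0.0164*1.602e-19/(1.381e-23*254.3) = -0.7481
Step 3: exp(x) = 0.4733
Step 4: Xi = 1 + 0.4733 = 1.473

1.473


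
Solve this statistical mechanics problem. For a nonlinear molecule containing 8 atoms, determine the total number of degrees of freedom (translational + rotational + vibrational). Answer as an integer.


Step 1: Translational DOF = 3
Step 2: Rotational DOF (nonlinear) = 3
Step 3: Vibrational DOF = 3*8 - 6 = 18
Step 4: Total = 3 + 3 + 18 = 24

24


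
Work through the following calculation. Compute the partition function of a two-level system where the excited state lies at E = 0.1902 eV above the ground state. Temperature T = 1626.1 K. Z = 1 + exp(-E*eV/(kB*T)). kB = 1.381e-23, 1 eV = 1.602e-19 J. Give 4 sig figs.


Step 1: Compute beta*E = E*eV/(kB*T) = 0.1902*1.602e-19/(1.381e-23*1626.1) = 1.357
Step 2: exp(-beta*E) = exp(-1.357) = 0.2575
Step 3: Z = 1 + 0.2575 = 1.257

1.257


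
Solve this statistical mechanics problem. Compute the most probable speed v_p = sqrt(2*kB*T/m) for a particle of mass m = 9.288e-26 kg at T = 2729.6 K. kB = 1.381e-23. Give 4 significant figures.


Step 1: Numerator = 2*kB*T = 2*1.381e-23*2729.6 = 7.539e-20
Step 2: Ratio = 7.539e-20 / 9.288e-26 = 8.117e+05
Step 3: v_p = sqrt(8.117e+05) = 900.9 m/s

900.9


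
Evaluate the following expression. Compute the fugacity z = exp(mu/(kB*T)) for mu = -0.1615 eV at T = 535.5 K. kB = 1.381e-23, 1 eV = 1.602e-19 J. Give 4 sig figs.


Step 1: Convert mu to Joules: -0.1615*1.602e-19 = -2.587e-20 J
Step 2: kB*T = 1.381e-23*535.5 = 7.395e-21 J
Step 3: mu/(kB*T) = -3.499
Step 4: z = exp(-3.499) = 0.03024

0.03024


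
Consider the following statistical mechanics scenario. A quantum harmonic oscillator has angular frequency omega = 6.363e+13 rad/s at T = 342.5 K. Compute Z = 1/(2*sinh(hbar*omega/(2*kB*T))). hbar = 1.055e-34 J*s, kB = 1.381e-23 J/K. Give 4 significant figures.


Step 1: Compute x = hbar*omega/(kB*T) = 1.055e-34*6.363e+13/(1.381e-23*342.5) = 1.419
Step 2: x/2 = 0.7096
Step 3: sinh(x/2) = 0.7707
Step 4: Z = 1/(2*0.7707) = 0.6488

0.6488


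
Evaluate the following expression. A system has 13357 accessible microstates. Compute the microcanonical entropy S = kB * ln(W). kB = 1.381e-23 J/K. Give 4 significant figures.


Step 1: ln(W) = ln(13357) = 9.5
Step 2: S = kB * ln(W) = 1.381e-23 * 9.5
Step 3: S = 1.312e-22 J/K

1.312e-22


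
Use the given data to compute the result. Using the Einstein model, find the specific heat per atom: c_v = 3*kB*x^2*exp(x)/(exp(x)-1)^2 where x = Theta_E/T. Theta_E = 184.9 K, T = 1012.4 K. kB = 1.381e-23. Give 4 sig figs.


Step 1: x = Theta_E/T = 184.9/1012.4 = 0.1826
Step 2: x^2 = 0.03336
Step 3: exp(x) = 1.2
Step 4: c_v = 3*1.381e-23*0.03336*1.2/(1.2-1)^2 = 4.132e-23

4.132e-23


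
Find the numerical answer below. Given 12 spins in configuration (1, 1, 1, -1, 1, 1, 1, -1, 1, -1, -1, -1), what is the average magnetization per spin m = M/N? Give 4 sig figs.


Step 1: Count up spins (+1): 7, down spins (-1): 5
Step 2: Total magnetization M = 7 - 5 = 2
Step 3: m = M/N = 2/12 = 0.1667

0.1667


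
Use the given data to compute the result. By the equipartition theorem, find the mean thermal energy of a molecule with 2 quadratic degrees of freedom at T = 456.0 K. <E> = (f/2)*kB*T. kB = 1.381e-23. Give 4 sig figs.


Step 1: f/2 = 2/2 = 1
Step 2: kB*T = 1.381e-23 * 456.0 = 6.297e-21
Step 3: <E> = 1 * 6.297e-21 = 6.297e-21 J

6.297e-21


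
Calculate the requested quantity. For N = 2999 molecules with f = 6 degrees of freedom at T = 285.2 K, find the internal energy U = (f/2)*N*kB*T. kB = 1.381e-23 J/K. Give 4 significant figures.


Step 1: f/2 = 6/2 = 3.0
Step 2: N*kB*T = 2999*1.381e-23*285.2 = 1.181e-17
Step 3: U = 3.0 * 1.181e-17 = 3.544e-17 J

3.544e-17


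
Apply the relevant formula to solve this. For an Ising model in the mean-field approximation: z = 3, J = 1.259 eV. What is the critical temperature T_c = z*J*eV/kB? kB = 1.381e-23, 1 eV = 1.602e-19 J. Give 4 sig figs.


Step 1: z*J = 3*1.259 = 3.777 eV
Step 2: Convert to Joules: 3.777*1.602e-19 = 6.051e-19 J
Step 3: T_c = 6.051e-19 / 1.381e-23 = 4.381e+04 K

4.381e+04


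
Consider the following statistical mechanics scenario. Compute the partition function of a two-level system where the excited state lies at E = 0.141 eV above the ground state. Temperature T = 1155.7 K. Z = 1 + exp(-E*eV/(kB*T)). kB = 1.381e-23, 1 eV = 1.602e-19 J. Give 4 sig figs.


Step 1: Compute beta*E = E*eV/(kB*T) = 0.141*1.602e-19/(1.381e-23*1155.7) = 1.415
Step 2: exp(-beta*E) = exp(-1.415) = 0.2429
Step 3: Z = 1 + 0.2429 = 1.243

1.243


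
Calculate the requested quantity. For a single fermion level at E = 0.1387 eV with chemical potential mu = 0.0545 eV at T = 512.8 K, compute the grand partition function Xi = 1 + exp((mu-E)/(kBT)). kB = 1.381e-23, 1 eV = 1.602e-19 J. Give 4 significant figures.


Step 1: (mu - E) = 0.0545 - 0.1387 = -0.0842 eV
Step 2: x = (mu-E)*eV/(kB*T) = -0.0842*1.602e-19/(1.381e-23*512.8) = -1.905
Step 3: exp(x) = 0.1489
Step 4: Xi = 1 + 0.1489 = 1.149

1.149


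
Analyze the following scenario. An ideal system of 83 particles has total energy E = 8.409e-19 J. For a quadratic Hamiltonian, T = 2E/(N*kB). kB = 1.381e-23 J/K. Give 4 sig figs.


Step 1: Numerator = 2*E = 2*8.409e-19 = 1.682e-18 J
Step 2: Denominator = N*kB = 83*1.381e-23 = 1.146e-21
Step 3: T = 1.682e-18 / 1.146e-21 = 1467 K

1467


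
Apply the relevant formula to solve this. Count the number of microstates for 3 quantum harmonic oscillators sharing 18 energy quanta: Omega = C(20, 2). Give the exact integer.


Step 1: Use binomial coefficient C(20, 2)
Step 2: Numerator = 20! / 18!
Step 3: Denominator = 2!
Step 4: Omega = 190

190


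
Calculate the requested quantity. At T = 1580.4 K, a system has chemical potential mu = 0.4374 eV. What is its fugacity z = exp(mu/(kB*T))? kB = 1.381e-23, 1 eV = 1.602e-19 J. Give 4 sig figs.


Step 1: Convert mu to Joules: 0.4374*1.602e-19 = 7.007e-20 J
Step 2: kB*T = 1.381e-23*1580.4 = 2.183e-20 J
Step 3: mu/(kB*T) = 3.211
Step 4: z = exp(3.211) = 24.79

24.79


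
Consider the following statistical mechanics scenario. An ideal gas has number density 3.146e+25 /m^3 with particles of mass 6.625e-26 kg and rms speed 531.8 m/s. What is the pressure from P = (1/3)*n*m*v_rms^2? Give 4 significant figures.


Step 1: v_rms^2 = 531.8^2 = 2.828e+05
Step 2: n*m = 3.146e+25*6.625e-26 = 2.084
Step 3: P = (1/3)*2.084*2.828e+05 = 1.965e+05 Pa

1.965e+05


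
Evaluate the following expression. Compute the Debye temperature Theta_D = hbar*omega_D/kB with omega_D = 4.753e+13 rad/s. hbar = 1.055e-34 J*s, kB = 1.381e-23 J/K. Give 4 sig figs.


Step 1: hbar*omega_D = 1.055e-34 * 4.753e+13 = 5.014e-21 J
Step 2: Theta_D = 5.014e-21 / 1.381e-23
Step 3: Theta_D = 363.1 K

363.1


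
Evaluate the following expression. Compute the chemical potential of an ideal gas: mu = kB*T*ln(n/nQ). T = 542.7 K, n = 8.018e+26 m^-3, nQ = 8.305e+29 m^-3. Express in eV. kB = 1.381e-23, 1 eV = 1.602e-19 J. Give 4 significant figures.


Step 1: n/nQ = 8.018e+26/8.305e+29 = 0.0009654
Step 2: ln(n/nQ) = -6.943
Step 3: mu = kB*T*ln(n/nQ) = 7.495e-21*-6.943 = -5.204e-20 J
Step 4: Convert to eV: -5.204e-20/1.602e-19 = -0.3248 eV

-0.3248


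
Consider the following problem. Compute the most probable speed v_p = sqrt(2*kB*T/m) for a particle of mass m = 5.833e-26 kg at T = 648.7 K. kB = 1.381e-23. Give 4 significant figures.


Step 1: Numerator = 2*kB*T = 2*1.381e-23*648.7 = 1.792e-20
Step 2: Ratio = 1.792e-20 / 5.833e-26 = 3.072e+05
Step 3: v_p = sqrt(3.072e+05) = 554.2 m/s

554.2


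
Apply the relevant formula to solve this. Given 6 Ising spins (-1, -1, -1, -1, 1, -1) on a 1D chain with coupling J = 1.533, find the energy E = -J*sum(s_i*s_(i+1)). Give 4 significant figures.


Step 1: Nearest-neighbor products: 1, 1, 1, -1, -1
Step 2: Sum of products = 1
Step 3: E = -1.533 * 1 = -1.533

-1.533


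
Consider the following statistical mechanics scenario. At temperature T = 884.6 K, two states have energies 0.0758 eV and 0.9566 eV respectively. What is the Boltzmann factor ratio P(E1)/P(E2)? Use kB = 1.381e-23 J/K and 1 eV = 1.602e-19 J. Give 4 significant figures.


Step 1: Compute energy difference dE = E1 - E2 = 0.0758 - 0.9566 = -0.8808 eV
Step 2: Convert to Joules: dE_J = -0.8808 * 1.602e-19 = -1.411e-19 J
Step 3: Compute exponent = -dE_J / (kB * T) = -(-1.411e-19) / (1.381e-23 * 884.6) = 11.55
Step 4: P(E1)/P(E2) = exp(11.55) = 1.038e+05

1.038e+05


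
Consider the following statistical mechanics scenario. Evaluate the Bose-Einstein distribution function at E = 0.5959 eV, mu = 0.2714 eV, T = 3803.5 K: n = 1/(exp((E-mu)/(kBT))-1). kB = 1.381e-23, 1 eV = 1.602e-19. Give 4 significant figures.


Step 1: (E - mu) = 0.3245 eV
Step 2: x = (E-mu)*eV/(kB*T) = 0.3245*1.602e-19/(1.381e-23*3803.5) = 0.9897
Step 3: exp(x) = 2.69
Step 4: n = 1/(exp(x)-1) = 0.5916

0.5916


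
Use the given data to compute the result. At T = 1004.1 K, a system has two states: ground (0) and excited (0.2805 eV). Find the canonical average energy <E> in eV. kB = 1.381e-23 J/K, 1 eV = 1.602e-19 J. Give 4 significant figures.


Step 1: beta*E = 0.2805*1.602e-19/(1.381e-23*1004.1) = 3.241
Step 2: exp(-beta*E) = 0.03914
Step 3: <E> = 0.2805*0.03914/(1+0.03914) = 0.01057 eV

0.01057


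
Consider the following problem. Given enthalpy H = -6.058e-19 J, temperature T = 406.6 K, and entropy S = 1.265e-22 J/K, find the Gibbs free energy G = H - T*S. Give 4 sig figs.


Step 1: T*S = 406.6 * 1.265e-22 = 5.143e-20 J
Step 2: G = H - T*S = -6.058e-19 - 5.143e-20
Step 3: G = -6.572e-19 J

-6.572e-19


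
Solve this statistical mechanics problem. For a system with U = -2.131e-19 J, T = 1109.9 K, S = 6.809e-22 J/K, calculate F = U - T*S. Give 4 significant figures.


Step 1: T*S = 1109.9 * 6.809e-22 = 7.557e-19 J
Step 2: F = U - T*S = -2.131e-19 - 7.557e-19
Step 3: F = -9.688e-19 J

-9.688e-19


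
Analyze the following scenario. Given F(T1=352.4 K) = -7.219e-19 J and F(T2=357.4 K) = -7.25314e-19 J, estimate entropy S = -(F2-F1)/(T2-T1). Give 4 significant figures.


Step 1: dF = F2 - F1 = -7.25314e-19 - (-7.219e-19) = -3.414e-21 J
Step 2: dT = T2 - T1 = 357.4 - 352.4 = 5 K
Step 3: S = -dF/dT = -(-3.414e-21)/5 = 6.828e-22 J/K

6.828e-22


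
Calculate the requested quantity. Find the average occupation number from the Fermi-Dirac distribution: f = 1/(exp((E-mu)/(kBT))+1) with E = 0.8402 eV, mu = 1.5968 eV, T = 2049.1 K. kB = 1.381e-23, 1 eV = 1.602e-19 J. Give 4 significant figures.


Step 1: (E - mu) = 0.8402 - 1.5968 = -0.7566 eV
Step 2: Convert: (E-mu)*eV = -1.212e-19 J
Step 3: x = (E-mu)*eV/(kB*T) = -4.283
Step 4: f = 1/(exp(-4.283)+1) = 0.9864

0.9864


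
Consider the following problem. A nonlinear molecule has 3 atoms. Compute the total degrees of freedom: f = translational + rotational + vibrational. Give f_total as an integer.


Step 1: Translational DOF = 3
Step 2: Rotational DOF (nonlinear) = 3
Step 3: Vibrational DOF = 3*3 - 6 = 3
Step 4: Total = 3 + 3 + 3 = 9

9


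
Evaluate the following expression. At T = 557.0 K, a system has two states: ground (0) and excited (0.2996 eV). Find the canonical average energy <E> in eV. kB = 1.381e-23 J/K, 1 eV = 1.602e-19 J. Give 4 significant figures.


Step 1: beta*E = 0.2996*1.602e-19/(1.381e-23*557.0) = 6.24
Step 2: exp(-beta*E) = 0.001951
Step 3: <E> = 0.2996*0.001951/(1+0.001951) = 0.0005833 eV

0.0005833


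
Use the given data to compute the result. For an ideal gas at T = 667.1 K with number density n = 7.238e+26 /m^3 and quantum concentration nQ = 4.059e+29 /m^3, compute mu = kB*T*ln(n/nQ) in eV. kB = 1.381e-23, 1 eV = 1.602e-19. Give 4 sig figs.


Step 1: n/nQ = 7.238e+26/4.059e+29 = 0.001783
Step 2: ln(n/nQ) = -6.329
Step 3: mu = kB*T*ln(n/nQ) = 9.213e-21*-6.329 = -5.831e-20 J
Step 4: Convert to eV: -5.831e-20/1.602e-19 = -0.364 eV

-0.364


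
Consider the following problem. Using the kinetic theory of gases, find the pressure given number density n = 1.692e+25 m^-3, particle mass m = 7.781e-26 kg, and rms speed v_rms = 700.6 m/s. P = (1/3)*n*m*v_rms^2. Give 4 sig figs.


Step 1: v_rms^2 = 700.6^2 = 4.908e+05
Step 2: n*m = 1.692e+25*7.781e-26 = 1.317
Step 3: P = (1/3)*1.317*4.908e+05 = 2.154e+05 Pa

2.154e+05


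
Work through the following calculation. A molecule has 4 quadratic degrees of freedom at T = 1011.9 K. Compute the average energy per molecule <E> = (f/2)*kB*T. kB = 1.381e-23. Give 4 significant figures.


Step 1: f/2 = 4/2 = 2
Step 2: kB*T = 1.381e-23 * 1011.9 = 1.397e-20
Step 3: <E> = 2 * 1.397e-20 = 2.795e-20 J

2.795e-20


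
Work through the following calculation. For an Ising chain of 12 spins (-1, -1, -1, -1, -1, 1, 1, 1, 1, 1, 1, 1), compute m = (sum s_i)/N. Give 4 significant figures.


Step 1: Count up spins (+1): 7, down spins (-1): 5
Step 2: Total magnetization M = 7 - 5 = 2
Step 3: m = M/N = 2/12 = 0.1667

0.1667


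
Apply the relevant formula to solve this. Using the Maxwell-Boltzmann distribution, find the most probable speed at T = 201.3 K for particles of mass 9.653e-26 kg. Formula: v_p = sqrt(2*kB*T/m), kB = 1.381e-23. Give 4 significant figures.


Step 1: Numerator = 2*kB*T = 2*1.381e-23*201.3 = 5.56e-21
Step 2: Ratio = 5.56e-21 / 9.653e-26 = 5.76e+04
Step 3: v_p = sqrt(5.76e+04) = 240 m/s

240


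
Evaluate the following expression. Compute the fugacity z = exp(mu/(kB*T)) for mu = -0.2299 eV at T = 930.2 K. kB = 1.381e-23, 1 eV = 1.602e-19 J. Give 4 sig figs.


Step 1: Convert mu to Joules: -0.2299*1.602e-19 = -3.683e-20 J
Step 2: kB*T = 1.381e-23*930.2 = 1.285e-20 J
Step 3: mu/(kB*T) = -2.867
Step 4: z = exp(-2.867) = 0.05687

0.05687


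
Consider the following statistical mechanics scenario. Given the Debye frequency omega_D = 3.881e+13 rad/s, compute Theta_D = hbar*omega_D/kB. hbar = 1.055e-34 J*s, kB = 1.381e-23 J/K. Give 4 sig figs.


Step 1: hbar*omega_D = 1.055e-34 * 3.881e+13 = 4.094e-21 J
Step 2: Theta_D = 4.094e-21 / 1.381e-23
Step 3: Theta_D = 296.5 K

296.5


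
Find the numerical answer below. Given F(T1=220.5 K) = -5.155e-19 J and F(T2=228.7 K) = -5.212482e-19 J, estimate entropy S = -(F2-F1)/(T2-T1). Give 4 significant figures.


Step 1: dF = F2 - F1 = -5.212482e-19 - (-5.155e-19) = -5.7482e-21 J
Step 2: dT = T2 - T1 = 228.7 - 220.5 = 8.2 K
Step 3: S = -dF/dT = -(-5.7482e-21)/8.2 = 7.01e-22 J/K

7.01e-22


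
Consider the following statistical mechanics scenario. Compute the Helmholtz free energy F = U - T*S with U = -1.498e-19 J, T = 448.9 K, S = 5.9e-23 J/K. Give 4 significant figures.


Step 1: T*S = 448.9 * 5.9e-23 = 2.649e-20 J
Step 2: F = U - T*S = -1.498e-19 - 2.649e-20
Step 3: F = -1.763e-19 J

-1.763e-19


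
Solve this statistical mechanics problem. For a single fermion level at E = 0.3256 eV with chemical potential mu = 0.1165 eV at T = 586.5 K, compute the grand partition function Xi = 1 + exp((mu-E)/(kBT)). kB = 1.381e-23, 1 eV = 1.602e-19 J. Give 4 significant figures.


Step 1: (mu - E) = 0.1165 - 0.3256 = -0.2091 eV
Step 2: x = (mu-E)*eV/(kB*T) = -0.2091*1.602e-19/(1.381e-23*586.5) = -4.136
Step 3: exp(x) = 0.01599
Step 4: Xi = 1 + 0.01599 = 1.016

1.016


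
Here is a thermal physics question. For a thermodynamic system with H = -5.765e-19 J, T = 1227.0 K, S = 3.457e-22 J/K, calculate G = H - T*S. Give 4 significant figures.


Step 1: T*S = 1227.0 * 3.457e-22 = 4.242e-19 J
Step 2: G = H - T*S = -5.765e-19 - 4.242e-19
Step 3: G = -1.001e-18 J

-1.001e-18


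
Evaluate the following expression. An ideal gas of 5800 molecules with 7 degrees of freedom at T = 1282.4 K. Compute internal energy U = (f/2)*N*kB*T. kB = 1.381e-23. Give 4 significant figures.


Step 1: f/2 = 7/2 = 3.5
Step 2: N*kB*T = 5800*1.381e-23*1282.4 = 1.027e-16
Step 3: U = 3.5 * 1.027e-16 = 3.595e-16 J

3.595e-16


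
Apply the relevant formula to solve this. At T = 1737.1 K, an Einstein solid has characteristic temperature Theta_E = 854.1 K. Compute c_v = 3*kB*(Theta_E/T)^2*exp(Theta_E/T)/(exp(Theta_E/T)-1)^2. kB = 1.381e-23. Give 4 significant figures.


Step 1: x = Theta_E/T = 854.1/1737.1 = 0.4917
Step 2: x^2 = 0.2418
Step 3: exp(x) = 1.635
Step 4: c_v = 3*1.381e-23*0.2418*1.635/(1.635-1)^2 = 4.061e-23

4.061e-23


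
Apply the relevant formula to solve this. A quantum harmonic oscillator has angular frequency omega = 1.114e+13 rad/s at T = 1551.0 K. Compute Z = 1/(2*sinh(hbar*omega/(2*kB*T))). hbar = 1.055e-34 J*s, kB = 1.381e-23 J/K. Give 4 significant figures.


Step 1: Compute x = hbar*omega/(kB*T) = 1.055e-34*1.114e+13/(1.381e-23*1551.0) = 0.05487
Step 2: x/2 = 0.02743
Step 3: sinh(x/2) = 0.02744
Step 4: Z = 1/(2*0.02744) = 18.22

18.22


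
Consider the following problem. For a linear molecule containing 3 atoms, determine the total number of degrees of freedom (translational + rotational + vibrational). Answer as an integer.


Step 1: Translational DOF = 3
Step 2: Rotational DOF (linear) = 2
Step 3: Vibrational DOF = 3*3 - 5 = 4
Step 4: Total = 3 + 2 + 4 = 9

9


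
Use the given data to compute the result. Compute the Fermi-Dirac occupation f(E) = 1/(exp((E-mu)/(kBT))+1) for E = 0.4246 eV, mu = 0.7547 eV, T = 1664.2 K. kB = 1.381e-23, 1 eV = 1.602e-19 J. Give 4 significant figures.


Step 1: (E - mu) = 0.4246 - 0.7547 = -0.3301 eV
Step 2: Convert: (E-mu)*eV = -5.288e-20 J
Step 3: x = (E-mu)*eV/(kB*T) = -2.301
Step 4: f = 1/(exp(-2.301)+1) = 0.909

0.909


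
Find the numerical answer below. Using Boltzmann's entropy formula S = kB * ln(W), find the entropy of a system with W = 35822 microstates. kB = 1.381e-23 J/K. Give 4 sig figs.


Step 1: ln(W) = ln(35822) = 10.49
Step 2: S = kB * ln(W) = 1.381e-23 * 10.49
Step 3: S = 1.448e-22 J/K

1.448e-22


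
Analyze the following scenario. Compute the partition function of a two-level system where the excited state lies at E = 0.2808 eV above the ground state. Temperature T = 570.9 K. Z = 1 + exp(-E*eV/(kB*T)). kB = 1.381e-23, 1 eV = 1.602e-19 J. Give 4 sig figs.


Step 1: Compute beta*E = E*eV/(kB*T) = 0.2808*1.602e-19/(1.381e-23*570.9) = 5.706
Step 2: exp(-beta*E) = exp(-5.706) = 0.003327
Step 3: Z = 1 + 0.003327 = 1.003

1.003


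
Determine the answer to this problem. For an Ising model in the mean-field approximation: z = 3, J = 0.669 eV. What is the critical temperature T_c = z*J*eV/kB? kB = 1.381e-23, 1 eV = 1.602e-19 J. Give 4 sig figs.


Step 1: z*J = 3*0.669 = 2.007 eV
Step 2: Convert to Joules: 2.007*1.602e-19 = 3.215e-19 J
Step 3: T_c = 3.215e-19 / 1.381e-23 = 2.328e+04 K

2.328e+04


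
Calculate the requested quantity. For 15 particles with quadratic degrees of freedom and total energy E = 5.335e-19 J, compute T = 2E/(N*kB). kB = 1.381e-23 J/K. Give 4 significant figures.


Step 1: Numerator = 2*E = 2*5.335e-19 = 1.067e-18 J
Step 2: Denominator = N*kB = 15*1.381e-23 = 2.071e-22
Step 3: T = 1.067e-18 / 2.071e-22 = 5151 K

5151


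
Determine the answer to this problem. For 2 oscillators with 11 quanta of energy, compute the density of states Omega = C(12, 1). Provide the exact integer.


Step 1: Use binomial coefficient C(12, 1)
Step 2: Numerator = 12! / 11!
Step 3: Denominator = 1!
Step 4: Omega = 12

12


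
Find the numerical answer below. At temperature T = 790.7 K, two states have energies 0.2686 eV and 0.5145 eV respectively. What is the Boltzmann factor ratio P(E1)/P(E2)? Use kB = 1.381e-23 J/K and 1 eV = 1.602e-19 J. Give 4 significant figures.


Step 1: Compute energy difference dE = E1 - E2 = 0.2686 - 0.5145 = -0.2459 eV
Step 2: Convert to Joules: dE_J = -0.2459 * 1.602e-19 = -3.939e-20 J
Step 3: Compute exponent = -dE_J / (kB * T) = -(-3.939e-20) / (1.381e-23 * 790.7) = 3.608
Step 4: P(E1)/P(E2) = exp(3.608) = 36.88

36.88


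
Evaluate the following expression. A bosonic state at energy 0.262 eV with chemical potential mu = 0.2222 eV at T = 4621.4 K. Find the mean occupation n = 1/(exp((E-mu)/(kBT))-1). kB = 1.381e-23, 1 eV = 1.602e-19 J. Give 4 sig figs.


Step 1: (E - mu) = 0.0398 eV
Step 2: x = (E-mu)*eV/(kB*T) = 0.0398*1.602e-19/(1.381e-23*4621.4) = 0.0999
Step 3: exp(x) = 1.105
Step 4: n = 1/(exp(x)-1) = 9.518

9.518


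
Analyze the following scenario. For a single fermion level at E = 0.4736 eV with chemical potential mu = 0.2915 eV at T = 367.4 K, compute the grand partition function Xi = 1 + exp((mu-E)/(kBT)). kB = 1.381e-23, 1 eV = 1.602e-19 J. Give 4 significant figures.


Step 1: (mu - E) = 0.2915 - 0.4736 = -0.1821 eV
Step 2: x = (mu-E)*eV/(kB*T) = -0.1821*1.602e-19/(1.381e-23*367.4) = -5.75
Step 3: exp(x) = 0.003184
Step 4: Xi = 1 + 0.003184 = 1.003

1.003


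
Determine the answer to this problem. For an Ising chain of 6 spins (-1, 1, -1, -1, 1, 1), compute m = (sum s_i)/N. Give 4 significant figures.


Step 1: Count up spins (+1): 3, down spins (-1): 3
Step 2: Total magnetization M = 3 - 3 = 0
Step 3: m = M/N = 0/6 = 0

0


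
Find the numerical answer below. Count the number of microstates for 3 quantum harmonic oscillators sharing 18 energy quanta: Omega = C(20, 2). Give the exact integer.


Step 1: Use binomial coefficient C(20, 2)
Step 2: Numerator = 20! / 18!
Step 3: Denominator = 2!
Step 4: Omega = 190

190


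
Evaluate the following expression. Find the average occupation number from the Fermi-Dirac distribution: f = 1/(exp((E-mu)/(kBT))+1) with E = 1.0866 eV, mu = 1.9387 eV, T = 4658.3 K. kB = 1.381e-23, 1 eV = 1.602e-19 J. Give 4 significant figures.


Step 1: (E - mu) = 1.0866 - 1.9387 = -0.8521 eV
Step 2: Convert: (E-mu)*eV = -1.365e-19 J
Step 3: x = (E-mu)*eV/(kB*T) = -2.122
Step 4: f = 1/(exp(-2.122)+1) = 0.893

0.893


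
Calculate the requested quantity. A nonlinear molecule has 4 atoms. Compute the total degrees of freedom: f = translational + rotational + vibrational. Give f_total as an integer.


Step 1: Translational DOF = 3
Step 2: Rotational DOF (nonlinear) = 3
Step 3: Vibrational DOF = 3*4 - 6 = 6
Step 4: Total = 3 + 3 + 6 = 12

12


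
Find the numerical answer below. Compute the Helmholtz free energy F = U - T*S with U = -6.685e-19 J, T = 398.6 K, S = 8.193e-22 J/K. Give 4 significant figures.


Step 1: T*S = 398.6 * 8.193e-22 = 3.266e-19 J
Step 2: F = U - T*S = -6.685e-19 - 3.266e-19
Step 3: F = -9.951e-19 J

-9.951e-19


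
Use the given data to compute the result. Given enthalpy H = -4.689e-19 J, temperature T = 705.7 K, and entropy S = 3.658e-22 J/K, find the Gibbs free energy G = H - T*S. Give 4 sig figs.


Step 1: T*S = 705.7 * 3.658e-22 = 2.581e-19 J
Step 2: G = H - T*S = -4.689e-19 - 2.581e-19
Step 3: G = -7.27e-19 J

-7.27e-19


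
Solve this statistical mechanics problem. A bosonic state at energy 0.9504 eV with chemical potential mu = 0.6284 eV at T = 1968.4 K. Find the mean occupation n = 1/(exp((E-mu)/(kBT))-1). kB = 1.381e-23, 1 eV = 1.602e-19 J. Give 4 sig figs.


Step 1: (E - mu) = 0.322 eV
Step 2: x = (E-mu)*eV/(kB*T) = 0.322*1.602e-19/(1.381e-23*1968.4) = 1.898
Step 3: exp(x) = 6.67
Step 4: n = 1/(exp(x)-1) = 0.1764

0.1764


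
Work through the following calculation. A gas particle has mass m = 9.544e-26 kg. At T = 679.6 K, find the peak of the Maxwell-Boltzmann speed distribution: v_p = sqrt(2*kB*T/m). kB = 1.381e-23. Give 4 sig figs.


Step 1: Numerator = 2*kB*T = 2*1.381e-23*679.6 = 1.877e-20
Step 2: Ratio = 1.877e-20 / 9.544e-26 = 1.967e+05
Step 3: v_p = sqrt(1.967e+05) = 443.5 m/s

443.5


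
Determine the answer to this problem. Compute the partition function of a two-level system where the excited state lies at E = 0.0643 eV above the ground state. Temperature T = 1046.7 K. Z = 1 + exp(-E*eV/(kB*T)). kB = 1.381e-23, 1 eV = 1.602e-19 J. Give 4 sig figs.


Step 1: Compute beta*E = E*eV/(kB*T) = 0.0643*1.602e-19/(1.381e-23*1046.7) = 0.7126
Step 2: exp(-beta*E) = exp(-0.7126) = 0.4904
Step 3: Z = 1 + 0.4904 = 1.49

1.49


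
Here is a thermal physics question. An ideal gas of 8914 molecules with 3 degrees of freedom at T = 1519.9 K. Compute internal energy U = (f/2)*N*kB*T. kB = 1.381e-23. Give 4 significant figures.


Step 1: f/2 = 3/2 = 1.5
Step 2: N*kB*T = 8914*1.381e-23*1519.9 = 1.871e-16
Step 3: U = 1.5 * 1.871e-16 = 2.807e-16 J

2.807e-16


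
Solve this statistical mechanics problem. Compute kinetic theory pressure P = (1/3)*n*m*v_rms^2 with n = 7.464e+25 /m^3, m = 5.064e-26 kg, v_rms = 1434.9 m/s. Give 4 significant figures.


Step 1: v_rms^2 = 1434.9^2 = 2.059e+06
Step 2: n*m = 7.464e+25*5.064e-26 = 3.78
Step 3: P = (1/3)*3.78*2.059e+06 = 2.594e+06 Pa

2.594e+06


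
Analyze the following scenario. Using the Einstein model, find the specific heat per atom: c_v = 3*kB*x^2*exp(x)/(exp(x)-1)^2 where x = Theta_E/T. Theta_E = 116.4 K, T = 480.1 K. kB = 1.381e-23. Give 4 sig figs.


Step 1: x = Theta_E/T = 116.4/480.1 = 0.2424
Step 2: x^2 = 0.05878
Step 3: exp(x) = 1.274
Step 4: c_v = 3*1.381e-23*0.05878*1.274/(1.274-1)^2 = 4.123e-23

4.123e-23


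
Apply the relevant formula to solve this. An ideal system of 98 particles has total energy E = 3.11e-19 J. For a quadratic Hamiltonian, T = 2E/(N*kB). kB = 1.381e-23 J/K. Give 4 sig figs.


Step 1: Numerator = 2*E = 2*3.11e-19 = 6.22e-19 J
Step 2: Denominator = N*kB = 98*1.381e-23 = 1.353e-21
Step 3: T = 6.22e-19 / 1.353e-21 = 459.6 K

459.6


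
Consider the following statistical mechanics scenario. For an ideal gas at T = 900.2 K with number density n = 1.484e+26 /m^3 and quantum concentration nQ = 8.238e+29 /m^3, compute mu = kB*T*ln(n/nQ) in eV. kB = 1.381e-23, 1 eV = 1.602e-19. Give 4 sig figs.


Step 1: n/nQ = 1.484e+26/8.238e+29 = 0.0001801
Step 2: ln(n/nQ) = -8.622
Step 3: mu = kB*T*ln(n/nQ) = 1.243e-20*-8.622 = -1.072e-19 J
Step 4: Convert to eV: -1.072e-19/1.602e-19 = -0.6691 eV

-0.6691


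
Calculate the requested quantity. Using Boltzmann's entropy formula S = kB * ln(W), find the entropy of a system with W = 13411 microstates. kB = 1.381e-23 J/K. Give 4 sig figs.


Step 1: ln(W) = ln(13411) = 9.504
Step 2: S = kB * ln(W) = 1.381e-23 * 9.504
Step 3: S = 1.312e-22 J/K

1.312e-22


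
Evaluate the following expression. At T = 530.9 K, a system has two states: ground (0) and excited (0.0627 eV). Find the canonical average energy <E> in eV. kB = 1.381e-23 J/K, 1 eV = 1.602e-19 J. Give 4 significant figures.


Step 1: beta*E = 0.0627*1.602e-19/(1.381e-23*530.9) = 1.37
Step 2: exp(-beta*E) = 0.2541
Step 3: <E> = 0.0627*0.2541/(1+0.2541) = 0.0127 eV

0.0127


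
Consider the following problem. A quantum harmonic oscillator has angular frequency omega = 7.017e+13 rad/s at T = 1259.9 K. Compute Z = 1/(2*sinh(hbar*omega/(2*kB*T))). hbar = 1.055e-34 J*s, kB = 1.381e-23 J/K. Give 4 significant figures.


Step 1: Compute x = hbar*omega/(kB*T) = 1.055e-34*7.017e+13/(1.381e-23*1259.9) = 0.4255
Step 2: x/2 = 0.2127
Step 3: sinh(x/2) = 0.2143
Step 4: Z = 1/(2*0.2143) = 2.333

2.333


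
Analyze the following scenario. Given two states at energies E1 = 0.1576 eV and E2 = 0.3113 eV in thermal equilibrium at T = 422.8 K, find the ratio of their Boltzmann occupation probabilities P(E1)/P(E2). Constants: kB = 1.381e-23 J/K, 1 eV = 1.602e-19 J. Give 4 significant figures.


Step 1: Compute energy difference dE = E1 - E2 = 0.1576 - 0.3113 = -0.1537 eV
Step 2: Convert to Joules: dE_J = -0.1537 * 1.602e-19 = -2.462e-20 J
Step 3: Compute exponent = -dE_J / (kB * T) = -(-2.462e-20) / (1.381e-23 * 422.8) = 4.217
Step 4: P(E1)/P(E2) = exp(4.217) = 67.83

67.83


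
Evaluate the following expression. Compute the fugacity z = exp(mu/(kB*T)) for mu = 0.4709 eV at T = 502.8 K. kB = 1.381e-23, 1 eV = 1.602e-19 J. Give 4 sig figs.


Step 1: Convert mu to Joules: 0.4709*1.602e-19 = 7.544e-20 J
Step 2: kB*T = 1.381e-23*502.8 = 6.944e-21 J
Step 3: mu/(kB*T) = 10.86
Step 4: z = exp(10.86) = 5.228e+04

5.228e+04


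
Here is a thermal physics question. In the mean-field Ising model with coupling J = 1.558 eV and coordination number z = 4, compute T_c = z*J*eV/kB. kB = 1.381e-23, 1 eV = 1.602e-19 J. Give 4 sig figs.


Step 1: z*J = 4*1.558 = 6.232 eV
Step 2: Convert to Joules: 6.232*1.602e-19 = 9.984e-19 J
Step 3: T_c = 9.984e-19 / 1.381e-23 = 7.229e+04 K

7.229e+04


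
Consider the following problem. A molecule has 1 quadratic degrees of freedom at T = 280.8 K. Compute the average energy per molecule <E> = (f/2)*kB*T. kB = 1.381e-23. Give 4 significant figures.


Step 1: f/2 = 1/2 = 0.5
Step 2: kB*T = 1.381e-23 * 280.8 = 3.878e-21
Step 3: <E> = 0.5 * 3.878e-21 = 1.939e-21 J

1.939e-21


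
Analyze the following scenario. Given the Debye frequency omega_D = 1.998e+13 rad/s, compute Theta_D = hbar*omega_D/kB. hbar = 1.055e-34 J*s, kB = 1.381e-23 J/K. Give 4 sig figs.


Step 1: hbar*omega_D = 1.055e-34 * 1.998e+13 = 2.108e-21 J
Step 2: Theta_D = 2.108e-21 / 1.381e-23
Step 3: Theta_D = 152.6 K

152.6


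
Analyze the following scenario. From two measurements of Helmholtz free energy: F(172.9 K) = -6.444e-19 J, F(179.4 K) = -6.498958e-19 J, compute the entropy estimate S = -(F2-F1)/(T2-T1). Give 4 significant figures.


Step 1: dF = F2 - F1 = -6.498958e-19 - (-6.444e-19) = -5.4958e-21 J
Step 2: dT = T2 - T1 = 179.4 - 172.9 = 6.5 K
Step 3: S = -dF/dT = -(-5.4958e-21)/6.5 = 8.455e-22 J/K

8.455e-22


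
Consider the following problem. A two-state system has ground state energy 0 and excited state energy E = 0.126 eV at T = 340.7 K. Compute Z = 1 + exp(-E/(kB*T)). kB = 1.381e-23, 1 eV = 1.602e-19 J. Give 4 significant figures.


Step 1: Compute beta*E = E*eV/(kB*T) = 0.126*1.602e-19/(1.381e-23*340.7) = 4.29
Step 2: exp(-beta*E) = exp(-4.29) = 0.0137
Step 3: Z = 1 + 0.0137 = 1.014

1.014


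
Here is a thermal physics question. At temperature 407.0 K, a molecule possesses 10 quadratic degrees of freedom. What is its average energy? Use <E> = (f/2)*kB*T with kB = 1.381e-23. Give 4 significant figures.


Step 1: f/2 = 10/2 = 5
Step 2: kB*T = 1.381e-23 * 407.0 = 5.621e-21
Step 3: <E> = 5 * 5.621e-21 = 2.81e-20 J

2.81e-20


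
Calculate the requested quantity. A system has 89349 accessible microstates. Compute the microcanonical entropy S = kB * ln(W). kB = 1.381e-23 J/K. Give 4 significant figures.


Step 1: ln(W) = ln(89349) = 11.4
Step 2: S = kB * ln(W) = 1.381e-23 * 11.4
Step 3: S = 1.574e-22 J/K

1.574e-22


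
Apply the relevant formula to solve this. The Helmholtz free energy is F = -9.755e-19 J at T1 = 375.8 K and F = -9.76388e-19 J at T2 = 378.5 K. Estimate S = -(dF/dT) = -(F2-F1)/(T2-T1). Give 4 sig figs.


Step 1: dF = F2 - F1 = -9.76388e-19 - (-9.755e-19) = -8.88e-22 J
Step 2: dT = T2 - T1 = 378.5 - 375.8 = 2.7 K
Step 3: S = -dF/dT = -(-8.88e-22)/2.7 = 3.289e-22 J/K

3.289e-22


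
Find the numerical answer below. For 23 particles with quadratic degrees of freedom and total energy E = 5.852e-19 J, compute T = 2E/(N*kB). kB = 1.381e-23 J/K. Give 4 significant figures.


Step 1: Numerator = 2*E = 2*5.852e-19 = 1.17e-18 J
Step 2: Denominator = N*kB = 23*1.381e-23 = 3.176e-22
Step 3: T = 1.17e-18 / 3.176e-22 = 3685 K

3685


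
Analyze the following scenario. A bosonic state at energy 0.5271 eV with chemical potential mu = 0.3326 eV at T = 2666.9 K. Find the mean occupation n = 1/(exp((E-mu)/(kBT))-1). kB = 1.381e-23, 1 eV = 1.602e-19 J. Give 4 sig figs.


Step 1: (E - mu) = 0.1945 eV
Step 2: x = (E-mu)*eV/(kB*T) = 0.1945*1.602e-19/(1.381e-23*2666.9) = 0.846
Step 3: exp(x) = 2.33
Step 4: n = 1/(exp(x)-1) = 0.7517

0.7517


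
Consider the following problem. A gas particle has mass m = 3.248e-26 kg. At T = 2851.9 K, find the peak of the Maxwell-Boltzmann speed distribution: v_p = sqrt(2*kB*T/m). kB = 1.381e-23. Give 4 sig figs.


Step 1: Numerator = 2*kB*T = 2*1.381e-23*2851.9 = 7.877e-20
Step 2: Ratio = 7.877e-20 / 3.248e-26 = 2.425e+06
Step 3: v_p = sqrt(2.425e+06) = 1557 m/s

1557


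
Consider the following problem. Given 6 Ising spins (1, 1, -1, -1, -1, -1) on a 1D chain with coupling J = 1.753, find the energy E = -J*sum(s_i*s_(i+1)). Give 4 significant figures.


Step 1: Nearest-neighbor products: 1, -1, 1, 1, 1
Step 2: Sum of products = 3
Step 3: E = -1.753 * 3 = -5.259

-5.259


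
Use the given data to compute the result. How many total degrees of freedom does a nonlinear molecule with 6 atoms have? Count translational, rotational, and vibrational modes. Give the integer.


Step 1: Translational DOF = 3
Step 2: Rotational DOF (nonlinear) = 3
Step 3: Vibrational DOF = 3*6 - 6 = 12
Step 4: Total = 3 + 3 + 12 = 18

18


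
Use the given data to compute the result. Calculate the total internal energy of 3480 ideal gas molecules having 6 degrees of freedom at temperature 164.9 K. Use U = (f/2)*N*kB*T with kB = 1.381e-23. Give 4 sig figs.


Step 1: f/2 = 6/2 = 3.0
Step 2: N*kB*T = 3480*1.381e-23*164.9 = 7.925e-18
Step 3: U = 3.0 * 7.925e-18 = 2.377e-17 J

2.377e-17


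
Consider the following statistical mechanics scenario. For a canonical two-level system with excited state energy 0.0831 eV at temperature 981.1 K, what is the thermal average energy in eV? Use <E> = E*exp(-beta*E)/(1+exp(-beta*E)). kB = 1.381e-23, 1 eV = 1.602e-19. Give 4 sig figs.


Step 1: beta*E = 0.0831*1.602e-19/(1.381e-23*981.1) = 0.9826
Step 2: exp(-beta*E) = 0.3744
Step 3: <E> = 0.0831*0.3744/(1+0.3744) = 0.02264 eV

0.02264


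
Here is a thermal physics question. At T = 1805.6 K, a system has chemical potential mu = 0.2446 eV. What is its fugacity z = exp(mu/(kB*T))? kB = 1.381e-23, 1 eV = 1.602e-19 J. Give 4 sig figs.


Step 1: Convert mu to Joules: 0.2446*1.602e-19 = 3.918e-20 J
Step 2: kB*T = 1.381e-23*1805.6 = 2.494e-20 J
Step 3: mu/(kB*T) = 1.571
Step 4: z = exp(1.571) = 4.814

4.814


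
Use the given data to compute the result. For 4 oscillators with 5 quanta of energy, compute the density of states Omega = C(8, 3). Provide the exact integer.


Step 1: Use binomial coefficient C(8, 3)
Step 2: Numerator = 8! / 5!
Step 3: Denominator = 3!
Step 4: Omega = 56

56


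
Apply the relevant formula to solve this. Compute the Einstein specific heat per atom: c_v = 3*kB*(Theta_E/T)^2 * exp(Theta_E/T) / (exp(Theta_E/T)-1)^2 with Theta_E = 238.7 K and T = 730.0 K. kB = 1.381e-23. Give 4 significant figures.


Step 1: x = Theta_E/T = 238.7/730.0 = 0.327
Step 2: x^2 = 0.1069
Step 3: exp(x) = 1.387
Step 4: c_v = 3*1.381e-23*0.1069*1.387/(1.387-1)^2 = 4.106e-23

4.106e-23


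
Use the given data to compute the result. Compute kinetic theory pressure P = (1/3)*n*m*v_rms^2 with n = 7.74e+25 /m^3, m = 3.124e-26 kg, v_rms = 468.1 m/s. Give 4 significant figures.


Step 1: v_rms^2 = 468.1^2 = 2.191e+05
Step 2: n*m = 7.74e+25*3.124e-26 = 2.418
Step 3: P = (1/3)*2.418*2.191e+05 = 1.766e+05 Pa

1.766e+05
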